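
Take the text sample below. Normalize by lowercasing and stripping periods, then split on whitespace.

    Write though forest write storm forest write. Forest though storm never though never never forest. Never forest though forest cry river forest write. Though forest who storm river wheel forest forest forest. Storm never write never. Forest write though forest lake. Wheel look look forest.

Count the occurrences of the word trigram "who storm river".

1

Scanning the 43 overlapping trigram windows for "who storm river":
  position 26–28: who storm river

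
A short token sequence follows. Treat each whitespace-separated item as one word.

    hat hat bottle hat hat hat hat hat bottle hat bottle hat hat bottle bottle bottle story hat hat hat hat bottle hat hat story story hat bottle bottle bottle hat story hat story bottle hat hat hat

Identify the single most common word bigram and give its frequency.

"hat hat", 12 times

Bigram frequencies (highest first):
  hat hat: 12
  hat bottle: 6
  bottle hat: 6
  bottle bottle: 4
  story hat: 3
  hat story: 3
  … (3 more, each ≤ 1)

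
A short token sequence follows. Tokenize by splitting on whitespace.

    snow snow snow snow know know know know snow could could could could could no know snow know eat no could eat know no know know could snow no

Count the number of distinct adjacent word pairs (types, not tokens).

17

29 tokens → 28 bigram windows in total.
Repeated bigrams (each contributes count−1 duplicates):
  could could: 4
  know know: 4
  snow snow: 3
  know snow: 2
  no know: 2
  snow know: 2
11 duplicate windows → 28 − 11 = 17 distinct.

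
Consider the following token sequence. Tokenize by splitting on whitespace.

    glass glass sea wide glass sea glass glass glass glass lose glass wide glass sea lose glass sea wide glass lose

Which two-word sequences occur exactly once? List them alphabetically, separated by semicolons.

Bigram counts meeting the condition (exactly once):
  glass wide: 1
  sea glass: 1
  sea lose: 1

glass wide; sea glass; sea lose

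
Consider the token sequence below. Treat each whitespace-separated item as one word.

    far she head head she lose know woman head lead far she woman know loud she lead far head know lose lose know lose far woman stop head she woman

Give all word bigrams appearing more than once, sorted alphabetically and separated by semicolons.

Bigram counts meeting the condition (more than once):
  far she: 2
  head she: 2
  know lose: 2
  lead far: 2
  lose know: 2
  she woman: 2

far she; head she; know lose; lead far; lose know; she woman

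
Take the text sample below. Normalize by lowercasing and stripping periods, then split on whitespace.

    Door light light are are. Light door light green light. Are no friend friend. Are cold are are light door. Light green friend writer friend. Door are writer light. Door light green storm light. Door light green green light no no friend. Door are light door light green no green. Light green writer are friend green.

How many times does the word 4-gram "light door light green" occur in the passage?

Scanning the 53 overlapping 4-gram windows for "light door light green":
  position 6–9: light door light green
  position 19–22: light door light green
  position 29–32: light door light green
  position 34–37: light door light green
  position 45–48: light door light green

5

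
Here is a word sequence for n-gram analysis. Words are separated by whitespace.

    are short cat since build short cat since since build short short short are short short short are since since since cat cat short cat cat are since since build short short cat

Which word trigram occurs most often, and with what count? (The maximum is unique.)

"since build short", 3 times

Trigram frequencies (highest first):
  since build short: 3
  short cat since: 2
  since since build: 2
  build short short: 2
  short short short: 2
  short short are: 2
  … (17 more, each ≤ 2)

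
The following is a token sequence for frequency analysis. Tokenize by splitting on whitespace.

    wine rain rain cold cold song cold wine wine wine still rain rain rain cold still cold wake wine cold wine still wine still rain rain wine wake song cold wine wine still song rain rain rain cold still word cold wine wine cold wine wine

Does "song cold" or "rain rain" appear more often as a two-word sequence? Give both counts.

"rain rain" (6 vs 2)

"song cold": 2 occurrences
"rain rain": 6 occurrences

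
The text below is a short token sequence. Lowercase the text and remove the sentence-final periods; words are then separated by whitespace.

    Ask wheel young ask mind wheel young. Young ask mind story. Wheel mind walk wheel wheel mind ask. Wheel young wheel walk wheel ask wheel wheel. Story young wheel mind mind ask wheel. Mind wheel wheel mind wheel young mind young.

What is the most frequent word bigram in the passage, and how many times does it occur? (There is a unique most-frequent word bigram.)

Bigram frequencies (highest first):
  wheel mind: 5
  ask wheel: 4
  wheel young: 4
  mind wheel: 3
  wheel wheel: 3
  young ask: 2
  … (15 more, each ≤ 2)

"wheel mind", 5 times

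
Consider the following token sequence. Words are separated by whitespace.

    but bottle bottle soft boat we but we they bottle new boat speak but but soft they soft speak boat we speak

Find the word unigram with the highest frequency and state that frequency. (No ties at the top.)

"but", 4 times

Unigram frequencies (highest first):
  but: 4
  bottle: 3
  soft: 3
  boat: 3
  we: 3
  speak: 3
  … (2 more, each ≤ 2)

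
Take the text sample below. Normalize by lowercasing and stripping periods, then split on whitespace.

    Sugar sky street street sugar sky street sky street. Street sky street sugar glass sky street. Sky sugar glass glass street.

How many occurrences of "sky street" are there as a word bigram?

5

Scanning the 20 overlapping bigram windows for "sky street":
  position 2–3: sky street
  position 6–7: sky street
  position 8–9: sky street
  position 11–12: sky street
  position 15–16: sky street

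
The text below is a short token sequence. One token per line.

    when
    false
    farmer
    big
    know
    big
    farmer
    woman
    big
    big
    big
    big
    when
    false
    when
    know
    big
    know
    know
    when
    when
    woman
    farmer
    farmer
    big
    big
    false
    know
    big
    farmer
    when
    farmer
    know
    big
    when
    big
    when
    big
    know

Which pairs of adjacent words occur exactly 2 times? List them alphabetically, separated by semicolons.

big farmer; farmer big; when big; when false

Bigram counts meeting the condition (exactly 2 times):
  big farmer: 2
  farmer big: 2
  when big: 2
  when false: 2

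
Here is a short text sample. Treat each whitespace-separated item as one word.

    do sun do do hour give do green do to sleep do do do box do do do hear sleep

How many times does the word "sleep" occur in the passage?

Scanning the 20 tokens for "sleep":
  position 11: sleep
  position 20: sleep

2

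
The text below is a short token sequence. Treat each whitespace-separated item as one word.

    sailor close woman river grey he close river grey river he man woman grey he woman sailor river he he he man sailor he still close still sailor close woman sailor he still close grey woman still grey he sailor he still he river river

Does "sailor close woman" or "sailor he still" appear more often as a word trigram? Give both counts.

"sailor close woman": 2 occurrences
"sailor he still": 3 occurrences

"sailor he still" (3 vs 2)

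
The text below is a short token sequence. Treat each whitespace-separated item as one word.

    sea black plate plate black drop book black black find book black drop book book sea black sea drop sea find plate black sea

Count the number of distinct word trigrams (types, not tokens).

21

24 tokens → 22 trigram windows in total.
Repeated trigrams (each contributes count−1 duplicates):
  black drop book: 2
1 duplicate windows → 22 − 1 = 21 distinct.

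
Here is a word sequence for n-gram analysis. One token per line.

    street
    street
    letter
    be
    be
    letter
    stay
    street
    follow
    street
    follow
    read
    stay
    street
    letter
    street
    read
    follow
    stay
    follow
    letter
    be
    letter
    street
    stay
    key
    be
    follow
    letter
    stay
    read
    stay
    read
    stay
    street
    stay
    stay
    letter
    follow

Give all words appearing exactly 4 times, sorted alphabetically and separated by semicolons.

be; read

Unigram counts meeting the condition (exactly 4 times):
  be: 4
  read: 4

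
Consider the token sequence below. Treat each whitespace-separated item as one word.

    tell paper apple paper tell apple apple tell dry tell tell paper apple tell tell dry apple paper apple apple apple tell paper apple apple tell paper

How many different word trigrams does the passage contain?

19

27 tokens → 25 trigram windows in total.
Repeated trigrams (each contributes count−1 duplicates):
  apple apple tell: 3
  tell paper apple: 3
  apple tell paper: 2
  paper apple apple: 2
6 duplicate windows → 25 − 6 = 19 distinct.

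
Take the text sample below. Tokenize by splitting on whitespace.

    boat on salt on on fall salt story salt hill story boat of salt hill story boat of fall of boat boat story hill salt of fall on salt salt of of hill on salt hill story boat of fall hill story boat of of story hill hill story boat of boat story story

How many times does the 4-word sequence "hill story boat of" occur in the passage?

Scanning the 51 overlapping 4-gram windows for "hill story boat of":
  position 10–13: hill story boat of
  position 15–18: hill story boat of
  position 36–39: hill story boat of
  position 41–44: hill story boat of
  position 48–51: hill story boat of

5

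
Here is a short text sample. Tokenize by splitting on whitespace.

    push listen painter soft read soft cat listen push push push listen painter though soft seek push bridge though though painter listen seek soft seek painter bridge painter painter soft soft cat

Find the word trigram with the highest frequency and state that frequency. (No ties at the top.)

"push listen painter", 2 times

Trigram frequencies (highest first):
  push listen painter: 2
  listen painter soft: 1
  painter soft read: 1
  soft read soft: 1
  read soft cat: 1
  soft cat listen: 1
  … (23 more, each ≤ 1)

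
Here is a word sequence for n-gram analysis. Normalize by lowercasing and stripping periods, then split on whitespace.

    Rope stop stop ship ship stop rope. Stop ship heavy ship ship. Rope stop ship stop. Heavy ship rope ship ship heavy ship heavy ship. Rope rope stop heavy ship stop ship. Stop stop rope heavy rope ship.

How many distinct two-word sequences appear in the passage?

14

38 tokens → 37 bigram windows in total.
Repeated bigrams (each contributes count−1 duplicates):
  heavy ship: 5
  rope stop: 4
  ship stop: 4
  stop ship: 4
  ship heavy: 3
  ship rope: 3
  ship ship: 3
  rope ship: 2
  … (3 more repeated)
23 duplicate windows → 37 − 23 = 14 distinct.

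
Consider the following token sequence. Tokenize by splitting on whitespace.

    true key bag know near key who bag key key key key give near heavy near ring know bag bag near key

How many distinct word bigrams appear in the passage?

22 tokens → 21 bigram windows in total.
Repeated bigrams (each contributes count−1 duplicates):
  key key: 3
  near key: 2
3 duplicate windows → 21 − 3 = 18 distinct.

18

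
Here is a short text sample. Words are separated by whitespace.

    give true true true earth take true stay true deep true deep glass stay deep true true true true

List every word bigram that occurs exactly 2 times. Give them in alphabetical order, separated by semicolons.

Bigram counts meeting the condition (exactly 2 times):
  deep true: 2
  true deep: 2

deep true; true deep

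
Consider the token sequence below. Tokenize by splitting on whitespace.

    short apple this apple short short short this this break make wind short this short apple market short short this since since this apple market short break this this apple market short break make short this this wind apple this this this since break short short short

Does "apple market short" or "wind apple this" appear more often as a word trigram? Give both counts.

"apple market short": 3 occurrences
"wind apple this": 1 occurrence

"apple market short" (3 vs 1)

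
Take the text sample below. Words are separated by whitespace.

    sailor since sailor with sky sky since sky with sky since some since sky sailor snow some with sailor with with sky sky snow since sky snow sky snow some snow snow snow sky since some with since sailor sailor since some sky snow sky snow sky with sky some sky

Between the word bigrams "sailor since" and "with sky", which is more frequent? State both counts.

"sailor since": 2 occurrences
"with sky": 4 occurrences

"with sky" (4 vs 2)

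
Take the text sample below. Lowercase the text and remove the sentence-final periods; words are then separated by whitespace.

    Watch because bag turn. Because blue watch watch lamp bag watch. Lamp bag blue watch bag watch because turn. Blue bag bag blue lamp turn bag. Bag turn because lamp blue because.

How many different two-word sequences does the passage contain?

22

32 tokens → 31 bigram windows in total.
Repeated bigrams (each contributes count−1 duplicates):
  bag bag: 2
  bag blue: 2
  bag turn: 2
  bag watch: 2
  blue watch: 2
  lamp bag: 2
  turn because: 2
  watch because: 2
  … (1 more repeated)
9 duplicate windows → 31 − 9 = 22 distinct.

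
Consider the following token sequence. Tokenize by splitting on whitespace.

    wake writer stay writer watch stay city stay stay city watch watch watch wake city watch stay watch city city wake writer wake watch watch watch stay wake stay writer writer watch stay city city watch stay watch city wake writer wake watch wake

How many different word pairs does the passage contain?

21

44 tokens → 43 bigram windows in total.
Repeated bigrams (each contributes count−1 duplicates):
  watch stay: 5
  watch watch: 4
  city watch: 3
  stay city: 3
  wake writer: 3
  city city: 2
  city wake: 2
  stay watch: 2
  … (6 more repeated)
22 duplicate windows → 43 − 22 = 21 distinct.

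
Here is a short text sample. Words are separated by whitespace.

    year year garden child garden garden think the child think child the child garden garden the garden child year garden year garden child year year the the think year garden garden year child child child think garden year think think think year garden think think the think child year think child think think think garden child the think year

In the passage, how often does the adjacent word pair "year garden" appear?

Scanning the 58 overlapping bigram windows for "year garden":
  position 2–3: year garden
  position 19–20: year garden
  position 21–22: year garden
  position 29–30: year garden
  position 42–43: year garden

5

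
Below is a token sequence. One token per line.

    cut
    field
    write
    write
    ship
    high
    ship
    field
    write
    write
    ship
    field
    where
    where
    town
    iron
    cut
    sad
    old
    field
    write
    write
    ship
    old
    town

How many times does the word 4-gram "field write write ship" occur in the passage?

Scanning the 22 overlapping 4-gram windows for "field write write ship":
  position 2–5: field write write ship
  position 8–11: field write write ship
  position 20–23: field write write ship

3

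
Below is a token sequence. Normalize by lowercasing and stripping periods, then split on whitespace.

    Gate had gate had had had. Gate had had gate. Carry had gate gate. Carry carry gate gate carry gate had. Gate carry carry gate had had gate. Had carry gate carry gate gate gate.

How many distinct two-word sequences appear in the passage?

35 tokens → 34 bigram windows in total.
Repeated bigrams (each contributes count−1 duplicates):
  gate had: 6
  had gate: 6
  carry gate: 5
  gate carry: 5
  gate gate: 4
  had had: 4
  carry carry: 2
25 duplicate windows → 34 − 25 = 9 distinct.

9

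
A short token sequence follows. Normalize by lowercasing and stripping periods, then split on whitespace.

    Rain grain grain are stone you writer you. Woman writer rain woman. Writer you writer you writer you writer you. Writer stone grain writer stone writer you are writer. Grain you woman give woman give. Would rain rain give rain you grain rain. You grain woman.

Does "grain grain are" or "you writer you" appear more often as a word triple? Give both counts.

"you writer you" (4 vs 1)

"grain grain are": 1 occurrence
"you writer you": 4 occurrences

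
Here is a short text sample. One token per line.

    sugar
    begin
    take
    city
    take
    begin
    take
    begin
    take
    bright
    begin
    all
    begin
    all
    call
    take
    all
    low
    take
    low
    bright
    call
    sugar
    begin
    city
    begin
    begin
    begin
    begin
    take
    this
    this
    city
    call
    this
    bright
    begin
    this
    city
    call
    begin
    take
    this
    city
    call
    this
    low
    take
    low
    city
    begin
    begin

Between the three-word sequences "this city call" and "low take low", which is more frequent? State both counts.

"this city call": 3 occurrences
"low take low": 2 occurrences

"this city call" (3 vs 2)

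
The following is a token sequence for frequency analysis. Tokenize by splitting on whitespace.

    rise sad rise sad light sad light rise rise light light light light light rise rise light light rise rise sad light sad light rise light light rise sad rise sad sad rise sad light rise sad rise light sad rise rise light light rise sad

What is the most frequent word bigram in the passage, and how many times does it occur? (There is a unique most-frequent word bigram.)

Bigram frequencies (highest first):
  rise sad: 8
  light rise: 7
  light light: 7
  sad rise: 5
  sad light: 5
  rise light: 5
  … (3 more, each ≤ 4)

"rise sad", 8 times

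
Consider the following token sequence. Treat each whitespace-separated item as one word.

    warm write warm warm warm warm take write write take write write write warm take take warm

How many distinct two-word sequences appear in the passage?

17 tokens → 16 bigram windows in total.
Repeated bigrams (each contributes count−1 duplicates):
  warm warm: 3
  write write: 3
  take write: 2
  warm take: 2
  write warm: 2
7 duplicate windows → 16 − 7 = 9 distinct.

9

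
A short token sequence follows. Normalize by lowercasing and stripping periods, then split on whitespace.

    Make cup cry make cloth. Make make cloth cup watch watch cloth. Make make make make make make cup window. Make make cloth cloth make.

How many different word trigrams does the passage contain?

18

25 tokens → 23 trigram windows in total.
Repeated trigrams (each contributes count−1 duplicates):
  make make make: 4
  cloth make make: 2
  make make cloth: 2
5 duplicate windows → 23 − 5 = 18 distinct.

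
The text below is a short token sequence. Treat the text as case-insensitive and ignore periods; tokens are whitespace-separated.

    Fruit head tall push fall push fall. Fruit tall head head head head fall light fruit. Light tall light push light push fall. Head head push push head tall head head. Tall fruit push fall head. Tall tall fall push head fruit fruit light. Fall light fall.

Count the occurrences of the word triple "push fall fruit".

1

Scanning the 45 overlapping trigram windows for "push fall fruit":
  position 6–8: push fall fruit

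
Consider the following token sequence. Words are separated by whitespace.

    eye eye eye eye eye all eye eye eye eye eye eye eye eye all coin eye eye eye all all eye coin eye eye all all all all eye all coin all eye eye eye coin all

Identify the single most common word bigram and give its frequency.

"eye eye", 16 times

Bigram frequencies (highest first):
  eye eye: 16
  eye all: 5
  all eye: 4
  all all: 4
  all coin: 2
  coin eye: 2
  … (2 more, each ≤ 2)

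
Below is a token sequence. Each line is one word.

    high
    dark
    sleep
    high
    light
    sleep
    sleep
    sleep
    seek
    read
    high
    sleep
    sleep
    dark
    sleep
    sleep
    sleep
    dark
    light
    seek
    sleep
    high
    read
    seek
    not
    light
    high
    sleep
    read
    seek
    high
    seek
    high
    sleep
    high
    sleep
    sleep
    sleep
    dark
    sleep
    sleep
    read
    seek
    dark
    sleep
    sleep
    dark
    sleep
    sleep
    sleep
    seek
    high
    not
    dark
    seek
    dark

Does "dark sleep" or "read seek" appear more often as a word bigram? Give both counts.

"dark sleep": 5 occurrences
"read seek": 3 occurrences

"dark sleep" (5 vs 3)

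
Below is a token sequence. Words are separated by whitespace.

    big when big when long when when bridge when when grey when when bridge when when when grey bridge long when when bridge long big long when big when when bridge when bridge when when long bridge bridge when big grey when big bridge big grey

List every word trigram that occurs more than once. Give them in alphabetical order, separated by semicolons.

bridge when when; long when when; when big when; when bridge when; when when bridge; when when grey

Trigram counts meeting the condition (more than once):
  bridge when when: 3
  long when when: 2
  when big when: 2
  when bridge when: 4
  when when bridge: 4
  when when grey: 2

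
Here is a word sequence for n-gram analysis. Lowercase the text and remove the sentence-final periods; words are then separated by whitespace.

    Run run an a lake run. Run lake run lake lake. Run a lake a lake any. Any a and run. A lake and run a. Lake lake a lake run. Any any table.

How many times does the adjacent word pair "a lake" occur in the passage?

Scanning the 33 overlapping bigram windows for "a lake":
  position 4–5: a lake
  position 13–14: a lake
  position 15–16: a lake
  position 22–23: a lake
  position 26–27: a lake
  position 29–30: a lake

6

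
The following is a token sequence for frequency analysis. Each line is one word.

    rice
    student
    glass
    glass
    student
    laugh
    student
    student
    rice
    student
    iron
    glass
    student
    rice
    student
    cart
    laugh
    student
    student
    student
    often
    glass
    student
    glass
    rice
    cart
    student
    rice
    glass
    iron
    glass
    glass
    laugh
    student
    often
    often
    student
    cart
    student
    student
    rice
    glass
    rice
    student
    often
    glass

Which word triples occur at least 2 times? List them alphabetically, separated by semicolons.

Trigram counts meeting the condition (at least 2 times):
  laugh student student: 2
  student often glass: 2
  student rice glass: 2
  student rice student: 2
  student student rice: 2

laugh student student; student often glass; student rice glass; student rice student; student student rice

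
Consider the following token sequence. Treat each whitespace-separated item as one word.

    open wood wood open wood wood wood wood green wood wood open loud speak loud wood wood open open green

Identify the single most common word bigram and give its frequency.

"wood wood", 6 times

Bigram frequencies (highest first):
  wood wood: 6
  wood open: 3
  open wood: 2
  wood green: 1
  green wood: 1
  open loud: 1
  … (5 more, each ≤ 1)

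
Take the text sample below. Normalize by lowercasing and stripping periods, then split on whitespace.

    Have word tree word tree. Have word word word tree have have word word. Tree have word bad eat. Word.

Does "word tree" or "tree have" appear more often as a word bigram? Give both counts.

"word tree" (4 vs 3)

"word tree": 4 occurrences
"tree have": 3 occurrences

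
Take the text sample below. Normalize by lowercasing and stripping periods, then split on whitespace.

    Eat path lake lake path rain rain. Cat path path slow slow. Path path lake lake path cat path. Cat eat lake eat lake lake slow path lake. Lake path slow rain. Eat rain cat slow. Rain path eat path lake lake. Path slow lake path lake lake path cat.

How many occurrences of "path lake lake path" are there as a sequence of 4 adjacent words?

5

Scanning the 47 overlapping 4-gram windows for "path lake lake path":
  position 2–5: path lake lake path
  position 14–17: path lake lake path
  position 27–30: path lake lake path
  position 40–43: path lake lake path
  position 46–49: path lake lake path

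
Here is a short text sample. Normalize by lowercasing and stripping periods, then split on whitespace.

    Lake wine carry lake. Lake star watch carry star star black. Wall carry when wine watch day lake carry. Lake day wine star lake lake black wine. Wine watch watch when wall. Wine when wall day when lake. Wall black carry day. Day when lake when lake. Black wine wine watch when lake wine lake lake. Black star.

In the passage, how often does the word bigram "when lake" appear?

4

Scanning the 57 overlapping bigram windows for "when lake":
  position 37–38: when lake
  position 44–45: when lake
  position 46–47: when lake
  position 52–53: when lake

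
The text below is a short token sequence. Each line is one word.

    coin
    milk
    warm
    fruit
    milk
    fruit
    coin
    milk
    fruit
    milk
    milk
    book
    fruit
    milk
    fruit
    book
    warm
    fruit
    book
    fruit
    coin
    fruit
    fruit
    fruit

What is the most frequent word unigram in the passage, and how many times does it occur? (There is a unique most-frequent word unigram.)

"fruit", 10 times

Unigram frequencies (highest first):
  fruit: 10
  milk: 6
  coin: 3
  book: 3
  warm: 2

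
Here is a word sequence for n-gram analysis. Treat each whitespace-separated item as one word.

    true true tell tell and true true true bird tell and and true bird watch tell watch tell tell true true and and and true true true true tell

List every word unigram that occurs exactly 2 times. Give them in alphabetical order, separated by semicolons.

bird; watch

Unigram counts meeting the condition (exactly 2 times):
  bird: 2
  watch: 2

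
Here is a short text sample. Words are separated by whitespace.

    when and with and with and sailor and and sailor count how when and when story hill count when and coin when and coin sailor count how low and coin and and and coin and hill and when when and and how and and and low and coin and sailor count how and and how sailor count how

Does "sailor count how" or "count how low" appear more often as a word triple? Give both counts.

"sailor count how" (4 vs 1)

"sailor count how": 4 occurrences
"count how low": 1 occurrence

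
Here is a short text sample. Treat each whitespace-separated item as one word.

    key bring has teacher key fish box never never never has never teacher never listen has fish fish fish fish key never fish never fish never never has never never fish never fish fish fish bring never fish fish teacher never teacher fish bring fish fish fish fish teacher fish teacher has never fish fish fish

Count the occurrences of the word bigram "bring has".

1

Scanning the 55 overlapping bigram windows for "bring has":
  position 2–3: bring has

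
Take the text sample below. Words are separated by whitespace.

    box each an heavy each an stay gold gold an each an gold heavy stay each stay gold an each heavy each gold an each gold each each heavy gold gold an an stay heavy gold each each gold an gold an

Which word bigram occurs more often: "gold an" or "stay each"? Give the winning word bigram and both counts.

"gold an" (6 vs 1)

"gold an": 6 occurrences
"stay each": 1 occurrence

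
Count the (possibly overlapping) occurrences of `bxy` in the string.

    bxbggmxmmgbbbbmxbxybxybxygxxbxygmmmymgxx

Sliding a length-3 window over the 40 characters (38 positions):
  position 17–19: bxy
  position 20–22: bxy
  position 23–25: bxy
  position 29–31: bxy

4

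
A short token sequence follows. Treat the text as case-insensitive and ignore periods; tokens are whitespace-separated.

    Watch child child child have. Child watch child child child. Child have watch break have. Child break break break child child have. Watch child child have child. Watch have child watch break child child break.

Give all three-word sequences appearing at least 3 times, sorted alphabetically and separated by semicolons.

Trigram counts meeting the condition (at least 3 times):
  child child child: 3
  child child have: 4
  have child watch: 3
  watch child child: 3

child child child; child child have; have child watch; watch child child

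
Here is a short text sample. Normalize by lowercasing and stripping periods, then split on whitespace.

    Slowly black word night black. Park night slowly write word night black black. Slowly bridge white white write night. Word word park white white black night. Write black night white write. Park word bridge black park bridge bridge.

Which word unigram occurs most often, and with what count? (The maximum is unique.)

"black", 7 times

Unigram frequencies (highest first):
  black: 7
  night: 6
  word: 5
  white: 5
  park: 4
  write: 4
  … (2 more, each ≤ 4)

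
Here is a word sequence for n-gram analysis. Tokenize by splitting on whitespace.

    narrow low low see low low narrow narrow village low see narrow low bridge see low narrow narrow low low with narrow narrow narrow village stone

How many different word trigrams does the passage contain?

26 tokens → 24 trigram windows in total.
Repeated trigrams (each contributes count−1 duplicates):
  low narrow narrow: 2
  narrow low low: 2
  narrow narrow village: 2
3 duplicate windows → 24 − 3 = 21 distinct.

21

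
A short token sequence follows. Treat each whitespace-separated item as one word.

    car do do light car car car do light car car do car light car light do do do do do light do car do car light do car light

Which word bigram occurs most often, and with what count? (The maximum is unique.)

"do do", 5 times

Bigram frequencies (highest first):
  do do: 5
  car do: 4
  do car: 4
  car light: 4
  do light: 3
  light car: 3
  … (2 more, each ≤ 3)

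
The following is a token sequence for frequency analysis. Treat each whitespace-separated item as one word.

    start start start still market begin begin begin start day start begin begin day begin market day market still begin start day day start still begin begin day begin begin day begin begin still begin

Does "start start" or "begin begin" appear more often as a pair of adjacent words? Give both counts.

"start start": 2 occurrences
"begin begin": 6 occurrences

"begin begin" (6 vs 2)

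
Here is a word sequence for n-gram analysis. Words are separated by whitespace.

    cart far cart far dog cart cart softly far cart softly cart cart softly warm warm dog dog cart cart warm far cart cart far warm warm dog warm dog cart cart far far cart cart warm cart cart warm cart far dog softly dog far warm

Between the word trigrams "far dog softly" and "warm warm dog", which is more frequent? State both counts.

"warm warm dog" (2 vs 1)

"far dog softly": 1 occurrence
"warm warm dog": 2 occurrences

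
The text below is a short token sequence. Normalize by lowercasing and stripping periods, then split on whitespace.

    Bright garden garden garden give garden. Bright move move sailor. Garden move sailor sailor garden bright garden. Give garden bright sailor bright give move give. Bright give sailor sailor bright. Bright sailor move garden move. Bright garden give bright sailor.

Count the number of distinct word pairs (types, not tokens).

22

40 tokens → 39 bigram windows in total.
Repeated bigrams (each contributes count−1 duplicates):
  bright garden: 3
  bright sailor: 3
  garden bright: 3
  garden give: 3
  bright give: 2
  garden garden: 2
  garden move: 2
  give bright: 2
  … (5 more repeated)
17 duplicate windows → 39 − 17 = 22 distinct.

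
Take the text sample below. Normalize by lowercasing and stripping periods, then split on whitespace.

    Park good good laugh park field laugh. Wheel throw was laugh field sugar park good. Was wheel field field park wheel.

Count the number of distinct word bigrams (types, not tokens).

19

21 tokens → 20 bigram windows in total.
Repeated bigrams (each contributes count−1 duplicates):
  park good: 2
1 duplicate windows → 20 − 1 = 19 distinct.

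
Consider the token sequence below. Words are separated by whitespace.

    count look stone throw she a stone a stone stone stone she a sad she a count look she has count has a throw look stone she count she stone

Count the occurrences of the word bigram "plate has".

Scanning the 29 overlapping bigram windows for "plate has":
  (none found)

0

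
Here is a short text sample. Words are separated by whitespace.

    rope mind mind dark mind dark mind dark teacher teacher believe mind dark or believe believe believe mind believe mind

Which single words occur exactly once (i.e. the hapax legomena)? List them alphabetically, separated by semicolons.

or; rope

Unigram counts meeting the condition (exactly once (i.e. the hapax legomena)):
  or: 1
  rope: 1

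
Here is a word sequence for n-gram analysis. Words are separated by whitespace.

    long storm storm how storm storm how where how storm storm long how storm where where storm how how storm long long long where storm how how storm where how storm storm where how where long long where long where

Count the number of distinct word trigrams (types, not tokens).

40 tokens → 38 trigram windows in total.
Repeated trigrams (each contributes count−1 duplicates):
  how storm storm: 3
  how how storm: 2
  how storm where: 2
  long long where: 2
  storm how how: 2
  storm storm how: 2
  storm where how: 2
  where how storm: 2
  … (1 more repeated)
10 duplicate windows → 38 − 10 = 28 distinct.

28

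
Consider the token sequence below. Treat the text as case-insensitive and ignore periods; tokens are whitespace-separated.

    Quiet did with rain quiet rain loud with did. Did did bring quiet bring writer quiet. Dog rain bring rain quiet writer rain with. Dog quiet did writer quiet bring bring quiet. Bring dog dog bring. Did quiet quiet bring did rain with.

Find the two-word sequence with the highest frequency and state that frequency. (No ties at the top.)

"quiet bring", 4 times

Bigram frequencies (highest first):
  quiet bring: 4
  quiet did: 2
  rain quiet: 2
  did did: 2
  bring quiet: 2
  writer quiet: 2
  … (26 more, each ≤ 2)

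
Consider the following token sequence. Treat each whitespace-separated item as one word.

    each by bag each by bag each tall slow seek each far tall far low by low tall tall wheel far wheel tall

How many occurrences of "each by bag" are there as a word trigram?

Scanning the 21 overlapping trigram windows for "each by bag":
  position 1–3: each by bag
  position 4–6: each by bag

2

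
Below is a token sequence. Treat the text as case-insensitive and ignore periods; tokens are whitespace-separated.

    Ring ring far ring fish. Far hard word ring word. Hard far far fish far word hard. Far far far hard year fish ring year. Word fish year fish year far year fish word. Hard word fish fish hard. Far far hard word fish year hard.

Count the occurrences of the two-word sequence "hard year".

1

Scanning the 45 overlapping bigram windows for "hard year":
  position 21–22: hard year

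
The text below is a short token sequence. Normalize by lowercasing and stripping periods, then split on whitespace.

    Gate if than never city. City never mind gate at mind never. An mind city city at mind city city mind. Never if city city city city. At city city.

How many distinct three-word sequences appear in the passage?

25

30 tokens → 28 trigram windows in total.
Repeated trigrams (each contributes count−1 duplicates):
  city city at: 2
  city city city: 2
  mind city city: 2
3 duplicate windows → 28 − 3 = 25 distinct.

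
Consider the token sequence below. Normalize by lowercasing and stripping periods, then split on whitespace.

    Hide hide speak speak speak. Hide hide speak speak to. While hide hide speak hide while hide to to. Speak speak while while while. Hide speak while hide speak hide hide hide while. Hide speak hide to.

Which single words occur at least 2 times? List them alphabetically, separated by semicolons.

hide; speak; to; while

Unigram counts meeting the condition (at least 2 times):
  hide: 15
  speak: 11
  to: 4
  while: 7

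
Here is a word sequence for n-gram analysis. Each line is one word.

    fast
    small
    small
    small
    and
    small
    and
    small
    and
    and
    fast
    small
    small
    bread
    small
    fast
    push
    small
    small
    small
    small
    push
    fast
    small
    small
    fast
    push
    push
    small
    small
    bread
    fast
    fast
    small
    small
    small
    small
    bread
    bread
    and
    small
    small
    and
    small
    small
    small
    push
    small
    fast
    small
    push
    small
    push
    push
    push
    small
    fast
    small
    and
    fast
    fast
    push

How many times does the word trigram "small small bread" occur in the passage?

Scanning the 60 overlapping trigram windows for "small small bread":
  position 12–14: small small bread
  position 29–31: small small bread
  position 36–38: small small bread

3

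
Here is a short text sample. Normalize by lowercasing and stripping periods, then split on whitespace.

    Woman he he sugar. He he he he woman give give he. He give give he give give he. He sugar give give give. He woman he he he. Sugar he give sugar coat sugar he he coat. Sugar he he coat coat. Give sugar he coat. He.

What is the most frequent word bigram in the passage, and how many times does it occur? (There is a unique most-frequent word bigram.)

Bigram frequencies (highest first):
  he he: 10
  sugar he: 5
  give give: 5
  give he: 4
  he sugar: 3
  he give: 3
  … (11 more, each ≤ 3)

"he he", 10 times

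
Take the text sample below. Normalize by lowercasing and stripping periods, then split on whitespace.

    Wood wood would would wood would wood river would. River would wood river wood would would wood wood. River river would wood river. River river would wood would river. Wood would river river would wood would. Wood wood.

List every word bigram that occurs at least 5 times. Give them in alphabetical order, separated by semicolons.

Bigram counts meeting the condition (at least 5 times):
  river would: 5
  wood would: 6
  would wood: 8

river would; wood would; would wood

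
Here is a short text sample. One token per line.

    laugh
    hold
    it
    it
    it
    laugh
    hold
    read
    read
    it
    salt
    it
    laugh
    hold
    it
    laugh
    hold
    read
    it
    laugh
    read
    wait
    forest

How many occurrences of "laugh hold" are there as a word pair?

4

Scanning the 22 overlapping bigram windows for "laugh hold":
  position 1–2: laugh hold
  position 6–7: laugh hold
  position 13–14: laugh hold
  position 16–17: laugh hold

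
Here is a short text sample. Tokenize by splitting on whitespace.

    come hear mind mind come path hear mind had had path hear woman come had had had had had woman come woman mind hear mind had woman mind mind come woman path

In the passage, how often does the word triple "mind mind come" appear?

Scanning the 30 overlapping trigram windows for "mind mind come":
  position 3–5: mind mind come
  position 28–30: mind mind come

2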